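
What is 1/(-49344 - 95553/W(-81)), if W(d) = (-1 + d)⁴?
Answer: -45212176/2230949708097 ≈ -2.0266e-5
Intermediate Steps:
1/(-49344 - 95553/W(-81)) = 1/(-49344 - 95553/(-1 - 81)⁴) = 1/(-49344 - 95553/((-82)⁴)) = 1/(-49344 - 95553/45212176) = 1/(-2230949708097/45212176) = -45212176/2230949708097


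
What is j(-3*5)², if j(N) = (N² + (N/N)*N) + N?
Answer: 38025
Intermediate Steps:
j(N) = N² + 2*N (j(N) = (N² + 1*N) + N = (N² + N) + N = (N + N²) + N = N² + 2*N)
j(-3*5)² = ((-3*5)*(2 - 3*5))² = (-15*(2 - 15))² = (-15*(-13))² = 195² = 38025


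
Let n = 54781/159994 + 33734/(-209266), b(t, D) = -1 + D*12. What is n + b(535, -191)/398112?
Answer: 584599739443607/3332327264721312 ≈ 0.17543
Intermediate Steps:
b(t, D) = -1 + 12*D
n = 3033281575/16740652202 (n = 54781*(1/159994) + 33734*(-1/209266) = 54781/159994 - 16867/104633 = 3033281575/16740652202 ≈ 0.18119)
n + b(535, -191)/398112 = 3033281575/16740652202 + (-1 + 12*(-191))/398112 = 3033281575/16740652202 + (-1 - 2292)*(1/398112) = 3033281575/16740652202 - 2293*1/398112 = 3033281575/16740652202 - 2293/398112 = 584599739443607/3332327264721312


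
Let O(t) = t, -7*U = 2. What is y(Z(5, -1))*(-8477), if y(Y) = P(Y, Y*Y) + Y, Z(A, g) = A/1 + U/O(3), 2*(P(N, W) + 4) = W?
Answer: -1973411/18 ≈ -1.0963e+5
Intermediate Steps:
U = -2/7 (U = -⅐*2 = -2/7 ≈ -0.28571)
P(N, W) = -4 + W/2
Z(A, g) = -2/21 + A (Z(A, g) = A/1 - 2/7/3 = A*1 - 2/7*⅓ = A - 2/21 = -2/21 + A)
y(Y) = -4 + Y + Y²/2 (y(Y) = (-4 + (Y*Y)/2) + Y = (-4 + Y²/2) + Y = -4 + Y + Y²/2)
y(Z(5, -1))*(-8477) = (-4 + (-2/21 + 5) + (-2/21 + 5)²/2)*(-8477) = (-4 + 103/21 + (103/21)²/2)*(-8477) = (-4 + 103/21 + (½)*(10609/441))*(-8477) = (-4 + 103/21 + 10609/882)*(-8477) = (11407/882)*(-8477) = -1973411/18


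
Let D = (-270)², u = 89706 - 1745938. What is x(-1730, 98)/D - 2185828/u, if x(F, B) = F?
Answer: 978009874/754620705 ≈ 1.2960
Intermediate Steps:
u = -1656232
D = 72900
x(-1730, 98)/D - 2185828/u = -1730/72900 - 2185828/(-1656232) = -1730*1/72900 - 2185828*(-1/1656232) = -173/7290 + 546457/414058 = 978009874/754620705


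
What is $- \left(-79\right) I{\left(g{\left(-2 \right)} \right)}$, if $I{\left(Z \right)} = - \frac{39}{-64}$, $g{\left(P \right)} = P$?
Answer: $\frac{3081}{64} \approx 48.141$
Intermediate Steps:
$I{\left(Z \right)} = \frac{39}{64}$ ($I{\left(Z \right)} = \left(-39\right) \left(- \frac{1}{64}\right) = \frac{39}{64}$)
$- \left(-79\right) I{\left(g{\left(-2 \right)} \right)} = - \frac{\left(-79\right) 39}{64} = \left(-1\right) \left(- \frac{3081}{64}\right) = \frac{3081}{64}$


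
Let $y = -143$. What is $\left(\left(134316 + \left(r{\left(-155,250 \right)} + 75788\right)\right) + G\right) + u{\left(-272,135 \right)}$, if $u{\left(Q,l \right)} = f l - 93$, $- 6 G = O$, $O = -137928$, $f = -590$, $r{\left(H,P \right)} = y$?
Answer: $153206$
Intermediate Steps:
$r{\left(H,P \right)} = -143$
$G = 22988$ ($G = \left(- \frac{1}{6}\right) \left(-137928\right) = 22988$)
$u{\left(Q,l \right)} = -93 - 590 l$ ($u{\left(Q,l \right)} = - 590 l - 93 = -93 - 590 l$)
$\left(\left(134316 + \left(r{\left(-155,250 \right)} + 75788\right)\right) + G\right) + u{\left(-272,135 \right)} = \left(\left(134316 + \left(-143 + 75788\right)\right) + 22988\right) - 79743 = \left(\left(134316 + 75645\right) + 22988\right) - 79743 = \left(209961 + 22988\right) - 79743 = 232949 - 79743 = 153206$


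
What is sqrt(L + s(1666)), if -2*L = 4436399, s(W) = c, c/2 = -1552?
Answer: 9*I*sqrt(109694)/2 ≈ 1490.4*I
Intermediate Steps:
c = -3104 (c = 2*(-1552) = -3104)
s(W) = -3104
L = -4436399/2 (L = -1/2*4436399 = -4436399/2 ≈ -2.2182e+6)
sqrt(L + s(1666)) = sqrt(-4436399/2 - 3104) = sqrt(-4442607/2) = 9*I*sqrt(109694)/2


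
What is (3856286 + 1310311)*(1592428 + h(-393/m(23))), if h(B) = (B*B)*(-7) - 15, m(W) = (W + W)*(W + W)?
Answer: 36837619923877640445/4477456 ≈ 8.2274e+12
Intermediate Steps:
m(W) = 4*W² (m(W) = (2*W)*(2*W) = 4*W²)
h(B) = -15 - 7*B² (h(B) = B²*(-7) - 15 = -7*B² - 15 = -15 - 7*B²)
(3856286 + 1310311)*(1592428 + h(-393/m(23))) = (3856286 + 1310311)*(1592428 + (-15 - 7*(-393/(4*23²))²)) = 5166597*(1592428 + (-15 - 7*(-393/(4*529))²)) = 5166597*(1592428 + (-15 - 7*(-393/2116)²)) = 5166597*(1592428 + (-15 - 7*154449/4477456)) = 5166597*(1592428 + (-15 - 1081143/4477456)) = 5166597*(1592428 - 68242983/4477456) = 5166597*(7129958060185/4477456) = 36837619923877640445/4477456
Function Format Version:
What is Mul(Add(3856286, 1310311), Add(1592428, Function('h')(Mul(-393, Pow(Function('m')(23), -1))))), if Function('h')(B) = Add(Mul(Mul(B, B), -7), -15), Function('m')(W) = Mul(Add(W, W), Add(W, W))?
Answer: Rational(36837619923877640445, 4477456) ≈ 8.2274e+12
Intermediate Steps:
Function('m')(W) = Mul(4, Pow(W, 2)) (Function('m')(W) = Mul(Mul(2, W), Mul(2, W)) = Mul(4, Pow(W, 2)))
Function('h')(B) = Add(-15, Mul(-7, Pow(B, 2))) (Function('h')(B) = Add(Mul(Pow(B, 2), -7), -15) = Add(Mul(-7, Pow(B, 2)), -15) = Add(-15, Mul(-7, Pow(B, 2))))
Mul(Add(3856286, 1310311), Add(1592428, Function('h')(Mul(-393, Pow(Function('m')(23), -1))))) = Mul(Add(3856286, 1310311), Add(1592428, Add(-15, Mul(-7, Pow(Mul(-393, Pow(Mul(4, Pow(23, 2)), -1)), 2))))) = Mul(5166597, Add(1592428, Add(-15, Mul(-7, Pow(Mul(-393, Pow(Mul(4, 529), -1)), 2))))) = Mul(5166597, Add(1592428, Add(-15, Mul(-7, Pow(Mul(-393, Pow(2116, -1)), 2))))) = Mul(5166597, Add(1592428, Add(-15, Mul(-7, Pow(Mul(-393, Rational(1, 2116)), 2))))) = Mul(5166597, Add(1592428, Add(-15, Mul(-7, Pow(Rational(-393, 2116), 2))))) = Mul(5166597, Add(1592428, Add(-15, Mul(-7, Rational(154449, 4477456))))) = Mul(5166597, Add(1592428, Add(-15, Rational(-1081143, 4477456)))) = Mul(5166597, Add(1592428, Rational(-68242983, 4477456))) = Mul(5166597, Rational(7129958060185, 4477456)) = Rational(36837619923877640445, 4477456)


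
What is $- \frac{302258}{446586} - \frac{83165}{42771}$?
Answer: $- \frac{2781566756}{1061162767} \approx -2.6212$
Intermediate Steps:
$- \frac{302258}{446586} - \frac{83165}{42771} = \left(-302258\right) \frac{1}{446586} - \frac{83165}{42771} = - \frac{151129}{223293} - \frac{83165}{42771} = - \frac{2781566756}{1061162767}$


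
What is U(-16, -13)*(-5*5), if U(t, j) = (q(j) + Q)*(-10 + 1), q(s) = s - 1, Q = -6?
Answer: -4500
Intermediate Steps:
q(s) = -1 + s
U(t, j) = 63 - 9*j (U(t, j) = ((-1 + j) - 6)*(-10 + 1) = (-7 + j)*(-9) = 63 - 9*j)
U(-16, -13)*(-5*5) = (63 - 9*(-13))*(-5*5) = (63 + 117)*(-25) = 180*(-25) = -4500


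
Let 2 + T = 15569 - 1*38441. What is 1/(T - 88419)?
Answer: -1/111293 ≈ -8.9853e-6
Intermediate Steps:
T = -22874 (T = -2 + (15569 - 1*38441) = -2 + (15569 - 38441) = -2 - 22872 = -22874)
1/(T - 88419) = 1/(-22874 - 88419) = 1/(-111293) = -1/111293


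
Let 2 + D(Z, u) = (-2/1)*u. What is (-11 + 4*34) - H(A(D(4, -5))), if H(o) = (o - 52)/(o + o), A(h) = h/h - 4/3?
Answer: 93/2 ≈ 46.500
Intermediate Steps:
D(Z, u) = -2 - 2*u (D(Z, u) = -2 + (-2/1)*u = -2 + (-2*1)*u = -2 - 2*u)
A(h) = -⅓ (A(h) = 1 - 4*⅓ = 1 - 4/3 = -⅓)
H(o) = (-52 + o)/(2*o) (H(o) = (-52 + o)/((2*o)) = (-52 + o)*(1/(2*o)) = (-52 + o)/(2*o))
(-11 + 4*34) - H(A(D(4, -5))) = (-11 + 4*34) - (-52 - ⅓)/(2*(-⅓)) = (-11 + 136) - (-3)*(-157)/(2*3) = 125 - 1*157/2 = 125 - 157/2 = 93/2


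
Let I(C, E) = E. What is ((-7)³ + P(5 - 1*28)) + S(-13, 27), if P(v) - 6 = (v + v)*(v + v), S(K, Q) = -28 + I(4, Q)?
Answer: 1778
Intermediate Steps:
S(K, Q) = -28 + Q
P(v) = 6 + 4*v² (P(v) = 6 + (v + v)*(v + v) = 6 + (2*v)*(2*v) = 6 + 4*v²)
((-7)³ + P(5 - 1*28)) + S(-13, 27) = ((-7)³ + (6 + 4*(5 - 1*28)²)) + (-28 + 27) = (-343 + (6 + 4*(5 - 28)²)) - 1 = (-343 + (6 + 4*(-23)²)) - 1 = (-343 + (6 + 4*529)) - 1 = (-343 + (6 + 2116)) - 1 = (-343 + 2122) - 1 = 1779 - 1 = 1778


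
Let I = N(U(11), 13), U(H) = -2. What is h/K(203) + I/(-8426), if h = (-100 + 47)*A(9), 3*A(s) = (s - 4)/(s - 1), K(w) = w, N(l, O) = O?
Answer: -1148113/20525736 ≈ -0.055935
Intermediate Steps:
I = 13
A(s) = (-4 + s)/(3*(-1 + s)) (A(s) = ((s - 4)/(s - 1))/3 = ((-4 + s)/(-1 + s))/3 = (-4 + s)/(3*(-1 + s)))
h = -265/24 (h = (-100 + 47)*((-4 + 9)/(3*(-1 + 9))) = -53*5/(3*8) = -53*5/24 = -265/24 ≈ -11.042)
h/K(203) + I/(-8426) = -265/24/203 + 13/(-8426) = -265/24*1/203 + 13*(-1/8426) = -265/4872 - 13/8426 = -1148113/20525736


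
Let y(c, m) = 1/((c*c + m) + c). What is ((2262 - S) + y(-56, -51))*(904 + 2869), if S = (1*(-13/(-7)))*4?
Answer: 25766186215/3029 ≈ 8.5065e+6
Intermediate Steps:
S = 52/7 (S = (1*(-13*(-⅐)))*4 = (1*(13/7))*4 = (13/7)*4 = 52/7 ≈ 7.4286)
y(c, m) = 1/(c + m + c²) (y(c, m) = 1/((c² + m) + c) = 1/((m + c²) + c) = 1/(c + m + c²))
((2262 - S) + y(-56, -51))*(904 + 2869) = ((2262 - 1*52/7) + 1/(-56 - 51 + (-56)²))*(904 + 2869) = ((2262 - 52/7) + 1/(-56 - 51 + 3136))*3773 = (15782/7 + 1/3029)*3773 = (47803685/21203)*3773 = 25766186215/3029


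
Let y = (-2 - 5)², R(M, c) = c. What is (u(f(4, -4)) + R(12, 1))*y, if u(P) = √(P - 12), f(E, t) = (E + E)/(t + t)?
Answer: 49 + 49*I*√13 ≈ 49.0 + 176.67*I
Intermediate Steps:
f(E, t) = E/t (f(E, t) = (2*E)/((2*t)) = (2*E)*(1/(2*t)) = E/t)
u(P) = √(-12 + P)
y = 49 (y = (-7)² = 49)
(u(f(4, -4)) + R(12, 1))*y = (√(-12 + 4/(-4)) + 1)*49 = (√(-12 + 4*(-¼)) + 1)*49 = (√(-12 - 1) + 1)*49 = (√(-13) + 1)*49 = (I*√13 + 1)*49 = (1 + I*√13)*49 = 49 + 49*I*√13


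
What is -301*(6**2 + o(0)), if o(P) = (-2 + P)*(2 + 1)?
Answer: -9030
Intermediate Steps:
o(P) = -6 + 3*P (o(P) = (-2 + P)*3 = -6 + 3*P)
-301*(6**2 + o(0)) = -301*(6**2 + (-6 + 3*0)) = -301*(36 + (-6 + 0)) = -301*(36 - 6) = -301*30 = -9030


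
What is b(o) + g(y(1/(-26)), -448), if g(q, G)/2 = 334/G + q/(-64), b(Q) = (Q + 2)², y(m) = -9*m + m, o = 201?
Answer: 59998119/1456 ≈ 41208.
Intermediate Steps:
y(m) = -8*m
b(Q) = (2 + Q)²
g(q, G) = 668/G - q/32 (g(q, G) = 2*(334/G + q/(-64)) = 2*(334/G + q*(-1/64)) = 2*(334/G - q/64) = 668/G - q/32)
b(o) + g(y(1/(-26)), -448) = (2 + 201)² + (668/(-448) - (-1)/(4*(-26))) = 203² + (668*(-1/448) - (-1)*(-1)/(4*26)) = 41209 + (-167/112 - 1/32*4/13) = 41209 + (-167/112 - 1/104) = 41209 - 2185/1456 = 59998119/1456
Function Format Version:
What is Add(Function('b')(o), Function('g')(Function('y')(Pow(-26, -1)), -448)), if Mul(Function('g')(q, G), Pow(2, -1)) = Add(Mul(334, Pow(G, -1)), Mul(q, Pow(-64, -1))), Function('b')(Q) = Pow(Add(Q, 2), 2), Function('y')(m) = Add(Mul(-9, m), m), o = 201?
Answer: Rational(59998119, 1456) ≈ 41208.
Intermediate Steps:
Function('y')(m) = Mul(-8, m)
Function('b')(Q) = Pow(Add(2, Q), 2)
Function('g')(q, G) = Add(Mul(668, Pow(G, -1)), Mul(Rational(-1, 32), q)) (Function('g')(q, G) = Mul(2, Add(Mul(334, Pow(G, -1)), Mul(q, Pow(-64, -1)))) = Mul(2, Add(Mul(334, Pow(G, -1)), Mul(q, Rational(-1, 64)))) = Mul(2, Add(Mul(334, Pow(G, -1)), Mul(Rational(-1, 64), q))) = Add(Mul(668, Pow(G, -1)), Mul(Rational(-1, 32), q)))
Add(Function('b')(o), Function('g')(Function('y')(Pow(-26, -1)), -448)) = Add(Pow(Add(2, 201), 2), Add(Mul(668, Pow(-448, -1)), Mul(Rational(-1, 32), Mul(-8, Pow(-26, -1))))) = Add(Pow(203, 2), Add(Mul(668, Rational(-1, 448)), Mul(Rational(-1, 32), Mul(-8, Rational(-1, 26))))) = Add(41209, Add(Rational(-167, 112), Mul(Rational(-1, 32), Rational(4, 13)))) = Add(41209, Add(Rational(-167, 112), Rational(-1, 104))) = Add(41209, Rational(-2185, 1456)) = Rational(59998119, 1456)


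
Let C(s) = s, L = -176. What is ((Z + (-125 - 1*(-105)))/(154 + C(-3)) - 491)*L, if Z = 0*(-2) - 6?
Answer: 13053392/151 ≈ 86446.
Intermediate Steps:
Z = -6 (Z = 0 - 6 = -6)
((Z + (-125 - 1*(-105)))/(154 + C(-3)) - 491)*L = ((-6 + (-125 - 1*(-105)))/(154 - 3) - 491)*(-176) = ((-6 + (-125 + 105))/151 - 491)*(-176) = ((-6 - 20)*(1/151) - 491)*(-176) = (-26*1/151 - 491)*(-176) = (-26/151 - 491)*(-176) = -74167/151*(-176) = 13053392/151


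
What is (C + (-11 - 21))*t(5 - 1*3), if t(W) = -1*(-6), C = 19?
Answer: -78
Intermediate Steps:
t(W) = 6
(C + (-11 - 21))*t(5 - 1*3) = (19 + (-11 - 21))*6 = (19 - 32)*6 = -13*6 = -78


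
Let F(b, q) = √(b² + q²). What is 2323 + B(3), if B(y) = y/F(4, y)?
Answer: 11618/5 ≈ 2323.6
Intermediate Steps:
B(y) = y/√(16 + y²) (B(y) = y/(√(4² + y²)) = y/(√(16 + y²)) = y/√(16 + y²))
2323 + B(3) = 2323 + 3/√(16 + 3²) = 2323 + 3/√(16 + 9) = 2323 + 3/√25 = 2323 + 3*(⅕) = 2323 + ⅗ = 11618/5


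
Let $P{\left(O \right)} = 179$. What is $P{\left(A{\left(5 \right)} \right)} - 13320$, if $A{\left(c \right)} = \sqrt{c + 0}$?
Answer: $-13141$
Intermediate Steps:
$A{\left(c \right)} = \sqrt{c}$
$P{\left(A{\left(5 \right)} \right)} - 13320 = 179 - 13320 = -13141$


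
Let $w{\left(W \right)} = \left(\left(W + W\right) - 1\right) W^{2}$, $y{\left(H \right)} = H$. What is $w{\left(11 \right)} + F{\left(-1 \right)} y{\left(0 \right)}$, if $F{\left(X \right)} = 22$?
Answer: $2541$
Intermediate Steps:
$w{\left(W \right)} = W^{2} \left(-1 + 2 W\right)$ ($w{\left(W \right)} = \left(2 W - 1\right) W^{2} = \left(-1 + 2 W\right) W^{2} = W^{2} \left(-1 + 2 W\right)$)
$w{\left(11 \right)} + F{\left(-1 \right)} y{\left(0 \right)} = 11^{2} \left(-1 + 2 \cdot 11\right) + 22 \cdot 0 = 121 \left(-1 + 22\right) + 0 = 121 \cdot 21 + 0 = 2541 + 0 = 2541$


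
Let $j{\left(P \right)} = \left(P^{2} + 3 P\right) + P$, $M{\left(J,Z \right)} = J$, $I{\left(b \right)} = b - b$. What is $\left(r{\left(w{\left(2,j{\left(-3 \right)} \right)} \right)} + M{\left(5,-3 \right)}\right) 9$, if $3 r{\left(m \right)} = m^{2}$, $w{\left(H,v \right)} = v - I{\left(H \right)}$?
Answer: $72$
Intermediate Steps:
$I{\left(b \right)} = 0$
$j{\left(P \right)} = P^{2} + 4 P$
$w{\left(H,v \right)} = v$ ($w{\left(H,v \right)} = v - 0 = v + 0 = v$)
$r{\left(m \right)} = \frac{m^{2}}{3}$
$\left(r{\left(w{\left(2,j{\left(-3 \right)} \right)} \right)} + M{\left(5,-3 \right)}\right) 9 = \left(\frac{\left(- 3 \left(4 - 3\right)\right)^{2}}{3} + 5\right) 9 = \left(\frac{\left(\left(-3\right) 1\right)^{2}}{3} + 5\right) 9 = \left(\frac{\left(-3\right)^{2}}{3} + 5\right) 9 = \left(\frac{1}{3} \cdot 9 + 5\right) 9 = \left(3 + 5\right) 9 = 8 \cdot 9 = 72$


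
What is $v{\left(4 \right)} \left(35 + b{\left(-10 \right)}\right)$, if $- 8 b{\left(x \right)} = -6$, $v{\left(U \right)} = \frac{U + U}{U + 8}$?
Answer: $\frac{143}{6} \approx 23.833$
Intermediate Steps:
$v{\left(U \right)} = \frac{2 U}{8 + U}$
$b{\left(x \right)} = \frac{3}{4}$ ($b{\left(x \right)} = \left(- \frac{1}{8}\right) \left(-6\right) = \frac{3}{4}$)
$v{\left(4 \right)} \left(35 + b{\left(-10 \right)}\right) = 2 \cdot 4 \frac{1}{8 + 4} \left(35 + \frac{3}{4}\right) = 2 \cdot 4 \cdot \frac{1}{12} \cdot \frac{143}{4} = \frac{2}{3} \cdot \frac{143}{4} = \frac{143}{6}$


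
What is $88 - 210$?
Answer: $-122$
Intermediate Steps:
$88 - 210 = -122$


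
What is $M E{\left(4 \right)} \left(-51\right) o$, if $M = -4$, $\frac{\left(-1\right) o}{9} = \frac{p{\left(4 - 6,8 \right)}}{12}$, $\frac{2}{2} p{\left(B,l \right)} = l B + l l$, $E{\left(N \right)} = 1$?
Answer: $-7344$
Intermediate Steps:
$p{\left(B,l \right)} = l^{2} + B l$ ($p{\left(B,l \right)} = l B + l l = B l + l^{2} = l^{2} + B l$)
$o = -36$ ($o = - 9 \frac{8 \left(\left(4 - 6\right) + 8\right)}{12} = - 9 \cdot 8 \left(\left(4 - 6\right) + 8\right) \frac{1}{12} = - 9 \cdot 8 \left(-2 + 8\right) \frac{1}{12} = - 9 \cdot 8 \cdot 6 \cdot \frac{1}{12} = - 9 \cdot 48 \cdot \frac{1}{12} = \left(-9\right) 4 = -36$)
$M E{\left(4 \right)} \left(-51\right) o = \left(-4\right) 1 \left(-51\right) \left(-36\right) = \left(-4\right) \left(-51\right) \left(-36\right) = 204 \left(-36\right) = -7344$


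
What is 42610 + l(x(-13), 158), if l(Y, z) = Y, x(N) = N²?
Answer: 42779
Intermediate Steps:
42610 + l(x(-13), 158) = 42610 + (-13)² = 42610 + 169 = 42779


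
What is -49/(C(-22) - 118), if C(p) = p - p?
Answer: 49/118 ≈ 0.41525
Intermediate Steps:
C(p) = 0
-49/(C(-22) - 118) = -49/(0 - 118) = -49/(-118) = -1/118*(-49) = 49/118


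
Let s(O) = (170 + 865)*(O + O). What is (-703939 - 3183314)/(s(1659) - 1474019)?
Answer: -3887253/1960111 ≈ -1.9832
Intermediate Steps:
s(O) = 2070*O (s(O) = 1035*(2*O) = 2070*O)
(-703939 - 3183314)/(s(1659) - 1474019) = (-703939 - 3183314)/(2070*1659 - 1474019) = -3887253/(3434130 - 1474019) = -3887253/1960111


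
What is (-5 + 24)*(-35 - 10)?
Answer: -855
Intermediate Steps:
(-5 + 24)*(-35 - 10) = 19*(-45) = -855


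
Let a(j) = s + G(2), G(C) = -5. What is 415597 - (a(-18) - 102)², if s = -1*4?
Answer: 403276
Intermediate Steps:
s = -4
a(j) = -9 (a(j) = -4 - 5 = -9)
415597 - (a(-18) - 102)² = 415597 - (-9 - 102)² = 415597 - 1*(-111)² = 415597 - 1*12321 = 415597 - 12321 = 403276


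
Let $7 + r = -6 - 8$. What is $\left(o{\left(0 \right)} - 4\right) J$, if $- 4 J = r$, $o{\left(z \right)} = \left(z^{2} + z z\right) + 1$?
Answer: $- \frac{63}{4} \approx -15.75$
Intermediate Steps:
$r = -21$ ($r = -7 - 14 = -21$)
$o{\left(z \right)} = 1 + 2 z^{2}$ ($o{\left(z \right)} = \left(z^{2} + z^{2}\right) + 1 = 2 z^{2} + 1 = 1 + 2 z^{2}$)
$J = \frac{21}{4}$ ($J = \left(- \frac{1}{4}\right) \left(-21\right) = \frac{21}{4} \approx 5.25$)
$\left(o{\left(0 \right)} - 4\right) J = \left(\left(1 + 2 \cdot 0^{2}\right) - 4\right) \frac{21}{4} = \left(\left(1 + 2 \cdot 0\right) - 4\right) \frac{21}{4} = \left(\left(1 + 0\right) - 4\right) \frac{21}{4} = \left(1 - 4\right) \frac{21}{4} = \left(-3\right) \frac{21}{4} = - \frac{63}{4}$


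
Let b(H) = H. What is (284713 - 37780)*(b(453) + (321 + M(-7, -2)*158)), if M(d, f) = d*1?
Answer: -81981756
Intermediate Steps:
M(d, f) = d
(284713 - 37780)*(b(453) + (321 + M(-7, -2)*158)) = (284713 - 37780)*(453 + (321 - 7*158)) = 246933*(453 + (321 - 1106)) = 246933*(453 - 785) = 246933*(-332) = -81981756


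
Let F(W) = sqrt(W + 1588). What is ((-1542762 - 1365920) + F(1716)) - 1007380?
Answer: -3916062 + 2*sqrt(826) ≈ -3.9160e+6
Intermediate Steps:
F(W) = sqrt(1588 + W)
((-1542762 - 1365920) + F(1716)) - 1007380 = ((-1542762 - 1365920) + sqrt(1588 + 1716)) - 1007380 = (-2908682 + sqrt(3304)) - 1007380 = (-2908682 + 2*sqrt(826)) - 1007380 = -3916062 + 2*sqrt(826)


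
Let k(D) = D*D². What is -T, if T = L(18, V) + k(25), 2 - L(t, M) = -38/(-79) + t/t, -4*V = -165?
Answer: -1234416/79 ≈ -15626.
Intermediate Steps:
V = 165/4 (V = -¼*(-165) = 165/4 ≈ 41.250)
L(t, M) = 41/79 (L(t, M) = 2 - (-38/(-79) + t/t) = 2 - (-38*(-1/79) + 1) = 2 - (38/79 + 1) = 2 - 1*117/79 = 2 - 117/79 = 41/79)
k(D) = D³
T = 1234416/79 (T = 41/79 + 25³ = 41/79 + 15625 = 1234416/79 ≈ 15626.)
-T = -1*1234416/79 = -1234416/79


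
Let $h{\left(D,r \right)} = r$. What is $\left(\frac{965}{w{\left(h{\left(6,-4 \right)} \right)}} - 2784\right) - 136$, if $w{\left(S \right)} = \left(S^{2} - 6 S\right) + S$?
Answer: $- \frac{104155}{36} \approx -2893.2$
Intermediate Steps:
$w{\left(S \right)} = S^{2} - 5 S$
$\left(\frac{965}{w{\left(h{\left(6,-4 \right)} \right)}} - 2784\right) - 136 = \left(\frac{965}{\left(-4\right) \left(-5 - 4\right)} - 2784\right) - 136 = \left(\frac{965}{\left(-4\right) \left(-9\right)} - 2784\right) - 136 = \left(\frac{965}{36} - 2784\right) - 136 = - \frac{99259}{36} - 136 = - \frac{104155}{36}$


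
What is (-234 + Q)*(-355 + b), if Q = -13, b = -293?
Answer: 160056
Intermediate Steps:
(-234 + Q)*(-355 + b) = (-234 - 13)*(-355 - 293) = -247*(-648) = 160056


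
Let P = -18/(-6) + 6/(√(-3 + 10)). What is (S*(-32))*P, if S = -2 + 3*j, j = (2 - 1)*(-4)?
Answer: 1344 + 384*√7 ≈ 2360.0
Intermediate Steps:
P = 3 + 6*√7/7 (P = -18*(-⅙) + 6/(√7) = 3 + 6*(√7/7) = 3 + 6*√7/7 ≈ 5.2678)
j = -4 (j = 1*(-4) = -4)
S = -14 (S = -2 + 3*(-4) = -2 - 12 = -14)
(S*(-32))*P = (-14*(-32))*(3 + 6*√7/7) = 448*(3 + 6*√7/7) = 1344 + 384*√7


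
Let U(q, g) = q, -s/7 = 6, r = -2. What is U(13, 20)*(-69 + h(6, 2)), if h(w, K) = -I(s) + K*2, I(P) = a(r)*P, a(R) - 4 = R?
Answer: 247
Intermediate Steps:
a(R) = 4 + R
s = -42 (s = -7*6 = -42)
I(P) = 2*P (I(P) = (4 - 2)*P = 2*P)
h(w, K) = 84 + 2*K (h(w, K) = -2*(-42) + K*2 = -1*(-84) + 2*K = 84 + 2*K)
U(13, 20)*(-69 + h(6, 2)) = 13*(-69 + (84 + 2*2)) = 13*(-69 + (84 + 4)) = 13*(-69 + 88) = 13*19 = 247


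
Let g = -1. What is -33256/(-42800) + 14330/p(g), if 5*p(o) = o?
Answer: -383323343/5350 ≈ -71649.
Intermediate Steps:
p(o) = o/5
-33256/(-42800) + 14330/p(g) = -33256/(-42800) + 14330/(((1/5)*(-1))) = -33256*(-1/42800) + 14330/(-1/5) = 4157/5350 + 14330*(-5) = 4157/5350 - 71650 = -383323343/5350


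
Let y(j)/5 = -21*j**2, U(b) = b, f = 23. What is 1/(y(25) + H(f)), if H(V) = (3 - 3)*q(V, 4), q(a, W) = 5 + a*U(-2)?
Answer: -1/65625 ≈ -1.5238e-5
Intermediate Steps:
y(j) = -105*j**2 (y(j) = 5*(-21*j**2) = -105*j**2)
q(a, W) = 5 - 2*a (q(a, W) = 5 + a*(-2) = 5 - 2*a)
H(V) = 0 (H(V) = (3 - 3)*(5 - 2*V) = 0*(5 - 2*V) = 0)
1/(y(25) + H(f)) = 1/(-105*25**2 + 0) = 1/(-105*625 + 0) = 1/(-65625 + 0) = 1/(-65625) = -1/65625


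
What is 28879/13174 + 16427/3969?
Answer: 47290007/7469658 ≈ 6.3309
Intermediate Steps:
28879/13174 + 16427/3969 = 47290007/7469658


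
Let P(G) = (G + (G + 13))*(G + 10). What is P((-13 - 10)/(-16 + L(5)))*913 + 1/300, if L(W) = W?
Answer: 625911311/3300 ≈ 1.8967e+5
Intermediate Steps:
P(G) = (10 + G)*(13 + 2*G) (P(G) = (G + (13 + G))*(10 + G) = (13 + 2*G)*(10 + G) = (10 + G)*(13 + 2*G))
P((-13 - 10)/(-16 + L(5)))*913 + 1/300 = (130 + 2*((-13 - 10)/(-16 + 5))² + 33*((-13 - 10)/(-16 + 5)))*913 + 1/300 = (130 + 2*(-23/(-11))² + 33*(-23/(-11)))*913 + 1/300 = (130 + 2*(-23*(-1/11))² + 33*(-23*(-1/11)))*913 + 1/300 = (130 + 2*(23/11)² + 33*(23/11))*913 + 1/300 = (130 + 2*(529/121) + 69)*913 + 1/300 = (130 + 1058/121 + 69)*913 + 1/300 = (25137/121)*913 + 1/300 = 2086371/11 + 1/300 = 625911311/3300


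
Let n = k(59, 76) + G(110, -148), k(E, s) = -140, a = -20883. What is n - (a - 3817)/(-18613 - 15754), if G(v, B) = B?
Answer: -9922396/34367 ≈ -288.72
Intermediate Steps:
n = -288 (n = -140 - 148 = -288)
n - (a - 3817)/(-18613 - 15754) = -288 - (-20883 - 3817)/(-18613 - 15754) = -288 - (-24700)/(-34367) = -288 - (-24700)*(-1)/34367 = -288 - 1*24700/34367 = -288 - 24700/34367 = -9922396/34367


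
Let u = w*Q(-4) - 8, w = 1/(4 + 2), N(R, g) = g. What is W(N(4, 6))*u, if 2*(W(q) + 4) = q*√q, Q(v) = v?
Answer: 104/3 - 26*√6 ≈ -29.020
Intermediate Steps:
w = ⅙ (w = 1/6 = ⅙ ≈ 0.16667)
W(q) = -4 + q^(3/2)/2 (W(q) = -4 + (q*√q)/2 = -4 + q^(3/2)/2)
u = -26/3 (u = (⅙)*(-4) - 8 = -⅔ - 8 = -26/3 ≈ -8.6667)
W(N(4, 6))*u = (-4 + 6^(3/2)/2)*(-26/3) = (-4 + (6*√6)/2)*(-26/3) = (-4 + 3*√6)*(-26/3) = 104/3 - 26*√6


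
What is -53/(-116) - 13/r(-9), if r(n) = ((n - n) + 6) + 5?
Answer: -925/1276 ≈ -0.72492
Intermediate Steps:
r(n) = 11 (r(n) = (0 + 6) + 5 = 6 + 5 = 11)
-53/(-116) - 13/r(-9) = -53/(-116) - 13/11 = -53*(-1/116) - 13*1/11 = 53/116 - 13/11 = -925/1276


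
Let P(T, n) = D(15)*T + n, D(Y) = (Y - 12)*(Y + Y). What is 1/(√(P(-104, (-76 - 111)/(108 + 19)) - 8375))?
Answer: -I*√71517891/1126266 ≈ -0.0075087*I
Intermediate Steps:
D(Y) = 2*Y*(-12 + Y) (D(Y) = (-12 + Y)*(2*Y) = 2*Y*(-12 + Y))
P(T, n) = n + 90*T (P(T, n) = (2*15*(-12 + 15))*T + n = (2*15*3)*T + n = 90*T + n = n + 90*T)
1/(√(P(-104, (-76 - 111)/(108 + 19)) - 8375)) = 1/(√(((-76 - 111)/(108 + 19) + 90*(-104)) - 8375)) = 1/(√((-187/127 - 9360) - 8375)) = 1/(√(-1188907/127 - 8375)) = 1/(√(-2252532/127)) = 1/(2*I*√71517891/127) = -I*√71517891/1126266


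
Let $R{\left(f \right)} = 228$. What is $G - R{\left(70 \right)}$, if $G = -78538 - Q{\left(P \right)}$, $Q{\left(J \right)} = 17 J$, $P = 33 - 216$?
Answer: $-75655$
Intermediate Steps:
$P = -183$ ($P = 33 - 216 = -183$)
$G = -75427$ ($G = -78538 - 17 \left(-183\right) = -78538 - -3111 = -78538 + 3111 = -75427$)
$G - R{\left(70 \right)} = -75427 - 228 = -75655$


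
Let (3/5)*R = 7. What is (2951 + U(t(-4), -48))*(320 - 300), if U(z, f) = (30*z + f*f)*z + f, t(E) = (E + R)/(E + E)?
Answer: 346825/24 ≈ 14451.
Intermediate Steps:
R = 35/3 (R = (5/3)*7 = 35/3 ≈ 11.667)
t(E) = (35/3 + E)/(2*E) (t(E) = (E + 35/3)/(E + E) = (35/3 + E)/((2*E)) = (35/3 + E)*(1/(2*E)) = (35/3 + E)/(2*E))
U(z, f) = f + z*(f**2 + 30*z) (U(z, f) = (30*z + f**2)*z + f = (f**2 + 30*z)*z + f = z*(f**2 + 30*z) + f = f + z*(f**2 + 30*z))
(2951 + U(t(-4), -48))*(320 - 300) = (2951 + (-48 + 30*((1/6)*(35 + 3*(-4))/(-4))**2 + ((1/6)*(35 + 3*(-4))/(-4))*(-48)**2))*(320 - 300) = (2951 + (-48 + 30*((1/6)*(-1/4)*(35 - 12))**2 + ((1/6)*(-1/4)*(35 - 12))*2304))*20 = (2951 + (-48 + 30*((1/6)*(-1/4)*23)**2 + ((1/6)*(-1/4)*23)*2304))*20 = (2951 + (-48 + 30*(-23/24)**2 - 23/24*2304))*20 = (2951 + (-48 + 30*(529/576) - 2208))*20 = (2951 + (-48 + 2645/96 - 2208))*20 = (2951 - 213931/96)*20 = (69365/96)*20 = 346825/24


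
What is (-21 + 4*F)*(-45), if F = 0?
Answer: 945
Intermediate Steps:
(-21 + 4*F)*(-45) = (-21 + 4*0)*(-45) = (-21 + 0)*(-45) = -21*(-45) = 945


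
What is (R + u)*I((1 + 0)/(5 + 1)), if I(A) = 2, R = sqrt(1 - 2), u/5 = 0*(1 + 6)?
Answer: 2*I ≈ 2.0*I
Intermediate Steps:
u = 0 (u = 5*(0*(1 + 6)) = 5*(0*7) = 5*0 = 0)
R = I (R = sqrt(-1) = I ≈ 1.0*I)
(R + u)*I((1 + 0)/(5 + 1)) = (I + 0)*2 = I*2 = 2*I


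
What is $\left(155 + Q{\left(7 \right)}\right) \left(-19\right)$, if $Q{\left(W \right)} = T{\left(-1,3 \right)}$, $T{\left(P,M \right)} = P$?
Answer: $-2926$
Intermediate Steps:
$Q{\left(W \right)} = -1$
$\left(155 + Q{\left(7 \right)}\right) \left(-19\right) = \left(155 - 1\right) \left(-19\right) = 154 \left(-19\right) = -2926$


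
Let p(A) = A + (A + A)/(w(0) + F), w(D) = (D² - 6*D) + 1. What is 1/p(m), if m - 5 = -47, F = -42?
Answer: -41/1638 ≈ -0.025031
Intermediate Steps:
w(D) = 1 + D² - 6*D
m = -42 (m = 5 - 47 = -42)
p(A) = 39*A/41 (p(A) = A + (A + A)/((1 + 0² - 6*0) - 42) = A + (2*A)/((1 + 0 + 0) - 42) = A + (2*A)/(1 - 42) = A + (2*A)/(-41) = A + (2*A)*(-1/41) = A - 2*A/41 = 39*A/41)
1/p(m) = 1/((39/41)*(-42)) = 1/(-1638/41) = -41/1638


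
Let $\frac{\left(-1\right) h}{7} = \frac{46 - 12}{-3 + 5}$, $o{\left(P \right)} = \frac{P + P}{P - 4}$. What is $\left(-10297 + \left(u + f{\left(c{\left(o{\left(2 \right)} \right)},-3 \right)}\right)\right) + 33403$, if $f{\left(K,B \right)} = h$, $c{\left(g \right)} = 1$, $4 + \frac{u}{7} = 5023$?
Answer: $58120$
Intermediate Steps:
$u = 35133$ ($u = -28 + 7 \cdot 5023 = -28 + 35161 = 35133$)
$o{\left(P \right)} = \frac{2 P}{-4 + P}$
$h = -119$ ($h = - 7 \frac{46 - 12}{-3 + 5} = - 7 \cdot \frac{34}{2} = - 7 \cdot 34 \cdot \frac{1}{2} = \left(-7\right) 17 = -119$)
$f{\left(K,B \right)} = -119$
$\left(-10297 + \left(u + f{\left(c{\left(o{\left(2 \right)} \right)},-3 \right)}\right)\right) + 33403 = \left(-10297 + \left(35133 - 119\right)\right) + 33403 = \left(-10297 + 35014\right) + 33403 = 24717 + 33403 = 58120$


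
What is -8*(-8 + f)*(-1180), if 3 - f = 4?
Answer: -84960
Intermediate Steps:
f = -1 (f = 3 - 1*4 = 3 - 4 = -1)
-8*(-8 + f)*(-1180) = -8*(-8 - 1)*(-1180) = -8*(-9)*(-1180) = 72*(-1180) = -84960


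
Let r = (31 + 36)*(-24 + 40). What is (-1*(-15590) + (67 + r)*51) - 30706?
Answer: 42973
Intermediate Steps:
r = 1072 (r = 67*16 = 1072)
(-1*(-15590) + (67 + r)*51) - 30706 = (-1*(-15590) + (67 + 1072)*51) - 30706 = (15590 + 1139*51) - 30706 = (15590 + 58089) - 30706 = 73679 - 30706 = 42973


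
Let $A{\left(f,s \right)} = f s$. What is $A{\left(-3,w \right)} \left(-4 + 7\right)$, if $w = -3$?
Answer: $27$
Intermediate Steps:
$A{\left(-3,w \right)} \left(-4 + 7\right) = \left(-3\right) \left(-3\right) \left(-4 + 7\right) = 9 \cdot 3 = 27$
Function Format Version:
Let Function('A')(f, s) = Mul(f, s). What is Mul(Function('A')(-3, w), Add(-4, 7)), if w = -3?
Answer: 27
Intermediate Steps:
Mul(Function('A')(-3, w), Add(-4, 7)) = Mul(Mul(-3, -3), Add(-4, 7)) = Mul(9, 3) = 27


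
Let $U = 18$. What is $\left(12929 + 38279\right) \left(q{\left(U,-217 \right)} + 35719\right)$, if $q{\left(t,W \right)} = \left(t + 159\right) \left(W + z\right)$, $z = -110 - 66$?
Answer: $-1732981136$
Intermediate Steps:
$z = -176$ ($z = -110 - 66 = -176$)
$q{\left(t,W \right)} = \left(-176 + W\right) \left(159 + t\right)$ ($q{\left(t,W \right)} = \left(t + 159\right) \left(W - 176\right) = \left(159 + t\right) \left(-176 + W\right) = \left(-176 + W\right) \left(159 + t\right)$)
$\left(12929 + 38279\right) \left(q{\left(U,-217 \right)} + 35719\right) = \left(12929 + 38279\right) \left(\left(-27984 - 3168 + 159 \left(-217\right) - 3906\right) + 35719\right) = 51208 \left(\left(-27984 - 3168 - 34503 - 3906\right) + 35719\right) = 51208 \left(-69561 + 35719\right) = 51208 \left(-33842\right) = -1732981136$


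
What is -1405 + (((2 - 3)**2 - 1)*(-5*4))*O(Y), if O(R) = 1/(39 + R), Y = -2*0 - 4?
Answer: -1405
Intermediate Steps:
Y = -4 (Y = 0 - 4 = -4)
-1405 + (((2 - 3)**2 - 1)*(-5*4))*O(Y) = -1405 + (((2 - 3)**2 - 1)*(-5*4))/(39 - 4) = -1405 + (((-1)**2 - 1)*(-20))/35 = -1405 + ((1 - 1)*(-20))*(1/35) = -1405 + (0*(-20))*(1/35) = -1405 + 0*(1/35) = -1405 + 0 = -1405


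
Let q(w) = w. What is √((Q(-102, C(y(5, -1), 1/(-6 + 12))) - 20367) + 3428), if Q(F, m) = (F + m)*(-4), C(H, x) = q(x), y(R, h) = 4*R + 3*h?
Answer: I*√148785/3 ≈ 128.58*I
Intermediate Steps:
y(R, h) = 3*h + 4*R
C(H, x) = x
Q(F, m) = -4*F - 4*m
√((Q(-102, C(y(5, -1), 1/(-6 + 12))) - 20367) + 3428) = √(((-4*(-102) - 4/(-6 + 12)) - 20367) + 3428) = √(((408 - 4/6) - 20367) + 3428) = √(((408 - 4*⅙) - 20367) + 3428) = √(((408 - ⅔) - 20367) + 3428) = √((1222/3 - 20367) + 3428) = √(-59879/3 + 3428) = √(-49595/3) = I*√148785/3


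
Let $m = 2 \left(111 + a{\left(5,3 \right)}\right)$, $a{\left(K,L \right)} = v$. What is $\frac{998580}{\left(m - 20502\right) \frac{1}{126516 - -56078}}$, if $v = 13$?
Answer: $- \frac{91167358260}{10127} \approx -9.0024 \cdot 10^{6}$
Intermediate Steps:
$a{\left(K,L \right)} = 13$
$m = 248$ ($m = 2 \left(111 + 13\right) = 2 \cdot 124 = 248$)
$\frac{998580}{\left(m - 20502\right) \frac{1}{126516 - -56078}} = \frac{998580}{\left(248 - 20502\right) \frac{1}{126516 - -56078}} = \frac{998580}{\left(-20254\right) \frac{1}{126516 + \left(-8895 + 64973\right)}} = \frac{998580}{\left(-20254\right) \frac{1}{126516 + 56078}} = \frac{998580}{\left(-20254\right) \frac{1}{182594}} = \frac{998580}{- \frac{10127}{91297}} = 998580 \left(- \frac{91297}{10127}\right) = - \frac{91167358260}{10127}$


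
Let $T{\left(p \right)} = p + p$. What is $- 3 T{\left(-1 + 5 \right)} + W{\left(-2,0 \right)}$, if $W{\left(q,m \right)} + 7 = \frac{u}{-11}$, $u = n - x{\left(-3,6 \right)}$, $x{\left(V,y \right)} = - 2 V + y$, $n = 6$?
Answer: $- \frac{335}{11} \approx -30.455$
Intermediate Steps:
$x{\left(V,y \right)} = y - 2 V$
$T{\left(p \right)} = 2 p$
$u = -6$ ($u = 6 - \left(6 - -6\right) = 6 - \left(6 + 6\right) = 6 - 12 = -6$)
$W{\left(q,m \right)} = - \frac{71}{11}$ ($W{\left(q,m \right)} = -7 - \frac{6}{-11} = -7 - - \frac{6}{11} = -7 + \frac{6}{11} = - \frac{71}{11}$)
$- 3 T{\left(-1 + 5 \right)} + W{\left(-2,0 \right)} = - 3 \cdot 2 \left(-1 + 5\right) - \frac{71}{11} = - 3 \cdot 2 \cdot 4 - \frac{71}{11} = \left(-3\right) 8 - \frac{71}{11} = -24 - \frac{71}{11} = - \frac{335}{11}$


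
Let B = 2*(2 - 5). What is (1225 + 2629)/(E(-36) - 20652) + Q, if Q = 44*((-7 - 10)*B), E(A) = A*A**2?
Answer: 151037225/33654 ≈ 4487.9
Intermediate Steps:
B = -6 (B = 2*(-3) = -6)
E(A) = A**3
Q = 4488 (Q = 44*((-7 - 10)*(-6)) = 44*(-17*(-6)) = 44*102 = 4488)
(1225 + 2629)/(E(-36) - 20652) + Q = (1225 + 2629)/((-36)**3 - 20652) + 4488 = 3854/(-46656 - 20652) + 4488 = 3854/(-67308) + 4488 = 3854*(-1/67308) + 4488 = -1927/33654 + 4488 = 151037225/33654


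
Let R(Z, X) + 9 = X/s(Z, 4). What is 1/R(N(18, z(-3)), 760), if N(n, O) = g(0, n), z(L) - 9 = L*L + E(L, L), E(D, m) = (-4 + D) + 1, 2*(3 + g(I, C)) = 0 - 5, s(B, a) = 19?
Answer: 1/31 ≈ 0.032258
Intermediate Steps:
g(I, C) = -11/2 (g(I, C) = -3 + (0 - 5)/2 = -3 + (½)*(-5) = -3 - 5/2 = -11/2)
E(D, m) = -3 + D
z(L) = 6 + L + L² (z(L) = 9 + (L*L + (-3 + L)) = 9 + (L² + (-3 + L)) = 9 + (-3 + L + L²) = 6 + L + L²)
N(n, O) = -11/2
R(Z, X) = -9 + X/19
1/R(N(18, z(-3)), 760) = 1/(-9 + (1/19)*760) = 1/(-9 + 40) = 1/31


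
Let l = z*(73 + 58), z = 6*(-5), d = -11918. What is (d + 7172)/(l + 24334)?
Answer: -2373/10202 ≈ -0.23260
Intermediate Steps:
z = -30
l = -3930 (l = -30*(73 + 58) = -30*131 = -3930)
(d + 7172)/(l + 24334) = (-11918 + 7172)/(-3930 + 24334) = -4746/20404 = -4746*1/20404 = -2373/10202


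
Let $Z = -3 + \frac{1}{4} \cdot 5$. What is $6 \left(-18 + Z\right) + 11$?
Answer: $- \frac{215}{2} \approx -107.5$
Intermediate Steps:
$Z = - \frac{7}{4}$ ($Z = -3 + \frac{1}{4} \cdot 5 = -3 + \frac{5}{4} = - \frac{7}{4} \approx -1.75$)
$6 \left(-18 + Z\right) + 11 = 6 \left(-18 - \frac{7}{4}\right) + 11 = 6 \left(- \frac{79}{4}\right) + 11 = - \frac{237}{2} + 11 = - \frac{215}{2}$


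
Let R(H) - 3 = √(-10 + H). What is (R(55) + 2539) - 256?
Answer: 2286 + 3*√5 ≈ 2292.7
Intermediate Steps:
R(H) = 3 + √(-10 + H)
(R(55) + 2539) - 256 = ((3 + √(-10 + 55)) + 2539) - 256 = ((3 + √45) + 2539) - 256 = ((3 + 3*√5) + 2539) - 256 = (2542 + 3*√5) - 256 = 2286 + 3*√5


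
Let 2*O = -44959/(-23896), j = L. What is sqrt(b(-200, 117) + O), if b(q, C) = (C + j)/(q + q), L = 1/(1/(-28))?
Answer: 33*sqrt(588439)/29870 ≈ 0.84748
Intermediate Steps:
L = -28 (L = 1/(-1/28) = -28)
j = -28
b(q, C) = (-28 + C)/(2*q) (b(q, C) = (C - 28)/(q + q) = (-28 + C)/((2*q)) = (-28 + C)*(1/(2*q)) = (-28 + C)/(2*q))
O = 44959/47792 (O = (-44959/(-23896))/2 = (-44959*(-1/23896))/2 = (1/2)*(44959/23896) = 44959/47792 ≈ 0.94072)
sqrt(b(-200, 117) + O) = sqrt((1/2)*(-28 + 117)/(-200) + 44959/47792) = sqrt((1/2)*(-1/200)*89 + 44959/47792) = sqrt(-89/400 + 44959/47792) = sqrt(214533/298700) = 33*sqrt(588439)/29870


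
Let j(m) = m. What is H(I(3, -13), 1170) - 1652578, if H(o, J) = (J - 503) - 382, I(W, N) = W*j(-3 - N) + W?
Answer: -1652293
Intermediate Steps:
I(W, N) = W + W*(-3 - N) (I(W, N) = W*(-3 - N) + W = W + W*(-3 - N))
H(o, J) = -885 + J (H(o, J) = (-503 + J) - 382 = -885 + J)
H(I(3, -13), 1170) - 1652578 = (-885 + 1170) - 1652578 = 285 - 1652578 = -1652293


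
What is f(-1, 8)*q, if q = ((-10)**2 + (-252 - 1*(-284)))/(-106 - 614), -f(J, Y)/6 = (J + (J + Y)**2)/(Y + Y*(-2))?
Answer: -33/5 ≈ -6.6000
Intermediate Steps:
f(J, Y) = 6*(J + (J + Y)**2)/Y (f(J, Y) = -6*(J + (J + Y)**2)/(Y + Y*(-2)) = -6*(J + (J + Y)**2)/(Y - 2*Y) = -6*(J + (J + Y)**2)/((-Y)) = -6*(J + (J + Y)**2)*(-1/Y) = -(-6)*(J + (J + Y)**2)/Y = 6*(J + (J + Y)**2)/Y)
q = -11/60 (q = (100 + (-252 + 284))/(-720) = (100 + 32)*(-1/720) = 132*(-1/720) = -11/60 ≈ -0.18333)
f(-1, 8)*q = (6*(-1 + (-1 + 8)**2)/8)*(-11/60) = (6*(1/8)*(-1 + 7**2))*(-11/60) = (6*(1/8)*(-1 + 49))*(-11/60) = (6*(1/8)*48)*(-11/60) = 36*(-11/60) = -33/5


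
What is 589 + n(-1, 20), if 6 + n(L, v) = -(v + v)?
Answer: 543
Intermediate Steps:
n(L, v) = -6 - 2*v (n(L, v) = -6 - (v + v) = -6 - 2*v)
589 + n(-1, 20) = 589 + (-6 - 2*20) = 589 + (-6 - 40) = 589 - 46 = 543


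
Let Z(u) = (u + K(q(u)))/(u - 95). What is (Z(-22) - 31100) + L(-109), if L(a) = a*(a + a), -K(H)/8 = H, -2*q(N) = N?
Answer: -858436/117 ≈ -7337.1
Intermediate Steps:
q(N) = -N/2
K(H) = -8*H
Z(u) = 5*u/(-95 + u) (Z(u) = (u - (-4)*u)/(u - 95) = (u + 4*u)/(-95 + u) = (5*u)/(-95 + u) = 5*u/(-95 + u))
L(a) = 2*a² (L(a) = a*(2*a) = 2*a²)
(Z(-22) - 31100) + L(-109) = (5*(-22)/(-95 - 22) - 31100) + 2*(-109)² = (5*(-22)/(-117) - 31100) + 2*11881 = (5*(-22)*(-1/117) - 31100) + 23762 = (110/117 - 31100) + 23762 = -3638590/117 + 23762 = -858436/117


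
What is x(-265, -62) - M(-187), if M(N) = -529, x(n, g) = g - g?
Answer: 529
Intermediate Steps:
x(n, g) = 0
x(-265, -62) - M(-187) = 0 - 1*(-529) = 0 + 529 = 529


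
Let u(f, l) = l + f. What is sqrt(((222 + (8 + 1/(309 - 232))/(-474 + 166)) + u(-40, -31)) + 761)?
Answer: 5*sqrt(865135)/154 ≈ 30.199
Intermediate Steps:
u(f, l) = f + l
sqrt(((222 + (8 + 1/(309 - 232))/(-474 + 166)) + u(-40, -31)) + 761) = sqrt(((222 + (8 + 1/(309 - 232))/(-474 + 166)) + (-40 - 31)) + 761) = sqrt(((222 + (8 + 1/77)/(-308)) - 71) + 761) = sqrt(((222 + (8 + 1/77)*(-1/308)) - 71) + 761) = sqrt(((222 + (617/77)*(-1/308)) - 71) + 761) = sqrt(((222 - 617/23716) - 71) + 761) = sqrt((5264335/23716 - 71) + 761) = sqrt(3580499/23716 + 761) = sqrt(21628375/23716) = 5*sqrt(865135)/154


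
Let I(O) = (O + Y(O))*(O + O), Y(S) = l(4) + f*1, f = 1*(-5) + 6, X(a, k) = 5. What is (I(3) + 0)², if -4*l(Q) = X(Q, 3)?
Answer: 1089/4 ≈ 272.25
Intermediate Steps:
f = 1 (f = -5 + 6 = 1)
l(Q) = -5/4 (l(Q) = -¼*5 = -5/4)
Y(S) = -¼ (Y(S) = -5/4 + 1*1 = -5/4 + 1 = -¼)
I(O) = 2*O*(-¼ + O) (I(O) = (O - ¼)*(O + O) = (-¼ + O)*(2*O) = 2*O*(-¼ + O))
(I(3) + 0)² = ((½)*3*(-1 + 4*3) + 0)² = ((½)*3*(-1 + 12) + 0)² = ((½)*3*11 + 0)² = (33/2 + 0)² = (33/2)² = 1089/4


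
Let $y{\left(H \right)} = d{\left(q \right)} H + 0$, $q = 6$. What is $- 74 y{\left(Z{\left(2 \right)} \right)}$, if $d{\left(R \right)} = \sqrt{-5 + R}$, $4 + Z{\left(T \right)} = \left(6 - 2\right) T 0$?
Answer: $296$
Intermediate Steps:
$Z{\left(T \right)} = -4$ ($Z{\left(T \right)} = -4 + \left(6 - 2\right) T 0 = -4 + 4 T 0 = -4 + 0 = -4$)
$y{\left(H \right)} = H$ ($y{\left(H \right)} = \sqrt{-5 + 6} H + 0 = \sqrt{1} H + 0 = 1 H + 0 = H + 0 = H$)
$- 74 y{\left(Z{\left(2 \right)} \right)} = \left(-74\right) \left(-4\right) = 296$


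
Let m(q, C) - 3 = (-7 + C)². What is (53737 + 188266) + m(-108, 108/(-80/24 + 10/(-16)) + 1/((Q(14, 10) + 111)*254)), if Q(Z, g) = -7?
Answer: 1531481252580073889/6297690630400 ≈ 2.4318e+5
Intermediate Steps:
m(q, C) = 3 + (-7 + C)²
(53737 + 188266) + m(-108, 108/(-80/24 + 10/(-16)) + 1/((Q(14, 10) + 111)*254)) = (53737 + 188266) + (3 + (-7 + (108/(-80/24 + 10/(-16)) + 1/((-7 + 111)*254)))²) = 242003 + (3 + (-7 + (108/(-80*1/24 + 10*(-1/16)) + (1/254)/104))²) = 242003 + (3 + (-7 + (108/(-10/3 - 5/8) + (1/104)*(1/254)))²) = 242003 + (3 + (-7 + (108/(-95/24) + 1/26416))²) = 242003 + (3 + (-7 + (108*(-24/95) + 1/26416))²) = 242003 + (3 + (-7 + (-2592/95 + 1/26416))²) = 242003 + (3 + (-7 - 68470177/2509520)²) = 242003 + (3 + (-86036817/2509520)²) = 242003 + (3 + 7402333879491489/6297690630400) = 242003 + 7421226951382689/6297690630400 = 1531481252580073889/6297690630400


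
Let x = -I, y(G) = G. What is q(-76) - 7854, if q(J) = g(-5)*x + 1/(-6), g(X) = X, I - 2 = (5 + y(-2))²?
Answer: -46795/6 ≈ -7799.2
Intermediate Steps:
I = 11 (I = 2 + (5 - 2)² = 2 + 3² = 2 + 9 = 11)
x = -11 (x = -1*11 = -11)
q(J) = 329/6 (q(J) = -5*(-11) + 1/(-6) = 55 - ⅙ = 329/6)
q(-76) - 7854 = 329/6 - 7854 = -46795/6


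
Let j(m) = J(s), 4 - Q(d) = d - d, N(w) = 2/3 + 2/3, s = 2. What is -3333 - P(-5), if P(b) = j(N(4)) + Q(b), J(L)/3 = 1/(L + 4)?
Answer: -6675/2 ≈ -3337.5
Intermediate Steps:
N(w) = 4/3 (N(w) = 2*(1/3) + 2*(1/3) = 2/3 + 2/3 = 4/3)
J(L) = 3/(4 + L) (J(L) = 3/(L + 4) = 3/(4 + L))
Q(d) = 4 (Q(d) = 4 - (d - d) = 4 - 1*0 = 4 + 0 = 4)
j(m) = 1/2 (j(m) = 3/(4 + 2) = 3/6 = 3*(1/6) = 1/2)
P(b) = 9/2 (P(b) = 1/2 + 4 = 9/2)
-3333 - P(-5) = -3333 - 1*9/2 = -3333 - 9/2 = -6675/2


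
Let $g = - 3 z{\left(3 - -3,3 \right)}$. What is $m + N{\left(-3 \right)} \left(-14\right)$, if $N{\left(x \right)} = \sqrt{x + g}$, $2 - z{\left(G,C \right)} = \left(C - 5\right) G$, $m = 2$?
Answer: $2 - 42 i \sqrt{5} \approx 2.0 - 93.915 i$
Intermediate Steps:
$z{\left(G,C \right)} = 2 - G \left(-5 + C\right)$ ($z{\left(G,C \right)} = 2 - \left(C - 5\right) G = 2 - \left(-5 + C\right) G = 2 - G \left(-5 + C\right)$)
$g = -42$ ($g = - 3 \left(2 + 5 \left(3 - -3\right) - 3 \left(3 - -3\right)\right) = - 3 \left(2 + 5 \left(3 + 3\right) - 3 \left(3 + 3\right)\right) = - 3 \left(2 + 5 \cdot 6 - 3 \cdot 6\right) = - 3 \left(2 + 30 - 18\right) = \left(-3\right) 14 = -42$)
$N{\left(x \right)} = \sqrt{-42 + x}$ ($N{\left(x \right)} = \sqrt{x - 42} = \sqrt{-42 + x}$)
$m + N{\left(-3 \right)} \left(-14\right) = 2 + \sqrt{-42 - 3} \left(-14\right) = 2 + \sqrt{-45} \left(-14\right) = 2 + 3 i \sqrt{5} \left(-14\right) = 2 - 42 i \sqrt{5}$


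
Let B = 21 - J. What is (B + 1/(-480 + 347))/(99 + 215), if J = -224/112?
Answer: 1529/20881 ≈ 0.073224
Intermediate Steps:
J = -2 (J = -224*1/112 = -2)
B = 23 (B = 21 - 1*(-2) = 21 + 2 = 23)
(B + 1/(-480 + 347))/(99 + 215) = (23 + 1/(-480 + 347))/(99 + 215) = (23 + 1/(-133))/314 = (23 - 1/133)*(1/314) = (3058/133)*(1/314) = 1529/20881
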